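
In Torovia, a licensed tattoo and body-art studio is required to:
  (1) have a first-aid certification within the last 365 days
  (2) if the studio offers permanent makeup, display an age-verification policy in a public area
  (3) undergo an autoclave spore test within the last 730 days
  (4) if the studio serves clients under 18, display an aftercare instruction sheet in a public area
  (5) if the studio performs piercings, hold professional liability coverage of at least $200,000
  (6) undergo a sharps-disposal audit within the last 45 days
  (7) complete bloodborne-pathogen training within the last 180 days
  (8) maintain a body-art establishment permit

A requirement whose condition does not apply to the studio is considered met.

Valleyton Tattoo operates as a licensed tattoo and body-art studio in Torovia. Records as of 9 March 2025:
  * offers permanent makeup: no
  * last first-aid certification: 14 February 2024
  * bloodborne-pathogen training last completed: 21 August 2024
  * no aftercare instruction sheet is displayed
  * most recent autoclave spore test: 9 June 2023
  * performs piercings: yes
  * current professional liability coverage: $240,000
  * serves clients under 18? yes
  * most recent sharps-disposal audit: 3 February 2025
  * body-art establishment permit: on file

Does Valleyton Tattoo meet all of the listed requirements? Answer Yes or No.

1. first-aid certification 389 days ago vs limit 365 → not met
2. condition 'offers permanent makeup' does not hold → requirement n/a → met
3. autoclave spore test 639 days ago vs limit 730 → met
4. condition 'serves clients under 18' holds; aftercare instruction sheet absent → not met
5. condition 'performs piercings' holds; professional liability coverage $240,000 ≥ $200,000 → met
6. sharps-disposal audit 34 days ago vs limit 45 → met
7. bloodborne-pathogen training 200 days ago vs limit 180 → not met
8. body-art establishment permit present → met
Not met: 1, 4, 7

No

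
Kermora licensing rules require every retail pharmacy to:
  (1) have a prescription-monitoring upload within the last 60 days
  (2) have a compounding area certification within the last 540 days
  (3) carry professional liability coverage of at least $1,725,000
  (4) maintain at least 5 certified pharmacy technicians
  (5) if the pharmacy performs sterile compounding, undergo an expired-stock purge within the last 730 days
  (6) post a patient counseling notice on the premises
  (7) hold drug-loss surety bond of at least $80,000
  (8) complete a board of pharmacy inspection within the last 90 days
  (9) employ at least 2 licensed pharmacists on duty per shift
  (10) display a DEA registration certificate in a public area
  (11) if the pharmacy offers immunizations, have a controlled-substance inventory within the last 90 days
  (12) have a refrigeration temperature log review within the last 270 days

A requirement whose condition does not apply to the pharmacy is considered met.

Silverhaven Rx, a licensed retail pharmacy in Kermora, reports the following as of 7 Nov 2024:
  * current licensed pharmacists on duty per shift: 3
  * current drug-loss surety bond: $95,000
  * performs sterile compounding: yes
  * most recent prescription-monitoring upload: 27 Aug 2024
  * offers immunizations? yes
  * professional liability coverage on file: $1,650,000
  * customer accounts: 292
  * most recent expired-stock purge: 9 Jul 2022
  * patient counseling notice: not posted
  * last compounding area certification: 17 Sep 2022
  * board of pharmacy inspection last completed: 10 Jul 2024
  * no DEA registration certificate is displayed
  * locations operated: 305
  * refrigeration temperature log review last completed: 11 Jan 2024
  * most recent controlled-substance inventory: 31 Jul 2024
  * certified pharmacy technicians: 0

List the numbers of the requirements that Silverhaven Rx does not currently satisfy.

1, 2, 3, 4, 5, 6, 8, 10, 11, 12

1. prescription-monitoring upload 72 days ago vs limit 60 → not met
2. compounding area certification 782 days ago vs limit 540 → not met
3. professional liability coverage $1,650,000 < $1,725,000 → not met
4. certified pharmacy technicians 0 < 5 → not met
5. condition 'performs sterile compounding' holds; expired-stock purge 852 days ago vs limit 730 → not met
6. patient counseling notice absent → not met
7. drug-loss surety bond $95,000 ≥ $80,000 → met
8. board of pharmacy inspection 120 days ago vs limit 90 → not met
9. licensed pharmacists on duty per shift 3 ≥ 2 → met
10. DEA registration certificate absent → not met
11. condition 'offers immunizations' holds; controlled-substance inventory 99 days ago vs limit 90 → not met
12. refrigeration temperature log review 301 days ago vs limit 270 → not met
Not met: 1, 2, 3, 4, 5, 6, 8, 10, 11, 12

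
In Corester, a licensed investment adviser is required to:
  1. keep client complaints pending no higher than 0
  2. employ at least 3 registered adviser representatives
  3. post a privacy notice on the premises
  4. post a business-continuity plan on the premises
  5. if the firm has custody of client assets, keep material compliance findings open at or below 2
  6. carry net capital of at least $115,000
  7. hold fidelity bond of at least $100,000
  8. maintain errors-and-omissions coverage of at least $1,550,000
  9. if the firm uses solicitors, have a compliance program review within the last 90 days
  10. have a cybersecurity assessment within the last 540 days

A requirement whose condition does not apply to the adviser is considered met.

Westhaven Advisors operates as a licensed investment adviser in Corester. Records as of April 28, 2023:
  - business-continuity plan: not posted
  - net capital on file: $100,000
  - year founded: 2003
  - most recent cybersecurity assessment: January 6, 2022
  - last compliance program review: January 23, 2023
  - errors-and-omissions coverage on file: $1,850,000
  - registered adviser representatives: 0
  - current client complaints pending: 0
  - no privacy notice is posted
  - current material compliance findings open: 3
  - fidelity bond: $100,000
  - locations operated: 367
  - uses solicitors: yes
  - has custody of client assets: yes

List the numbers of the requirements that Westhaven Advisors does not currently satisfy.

1. client complaints pending 0 ≤ 0 → met
2. registered adviser representatives 0 < 3 → not met
3. privacy notice absent → not met
4. business-continuity plan absent → not met
5. condition 'has custody of client assets' holds; material compliance findings open 3 > 2 → not met
6. net capital $100,000 < $115,000 → not met
7. fidelity bond $100,000 ≥ $100,000 → met
8. errors-and-omissions coverage $1,850,000 ≥ $1,550,000 → met
9. condition 'uses solicitors' holds; compliance program review 95 days ago vs limit 90 → not met
10. cybersecurity assessment 477 days ago vs limit 540 → met
Not met: 2, 3, 4, 5, 6, 9

2, 3, 4, 5, 6, 9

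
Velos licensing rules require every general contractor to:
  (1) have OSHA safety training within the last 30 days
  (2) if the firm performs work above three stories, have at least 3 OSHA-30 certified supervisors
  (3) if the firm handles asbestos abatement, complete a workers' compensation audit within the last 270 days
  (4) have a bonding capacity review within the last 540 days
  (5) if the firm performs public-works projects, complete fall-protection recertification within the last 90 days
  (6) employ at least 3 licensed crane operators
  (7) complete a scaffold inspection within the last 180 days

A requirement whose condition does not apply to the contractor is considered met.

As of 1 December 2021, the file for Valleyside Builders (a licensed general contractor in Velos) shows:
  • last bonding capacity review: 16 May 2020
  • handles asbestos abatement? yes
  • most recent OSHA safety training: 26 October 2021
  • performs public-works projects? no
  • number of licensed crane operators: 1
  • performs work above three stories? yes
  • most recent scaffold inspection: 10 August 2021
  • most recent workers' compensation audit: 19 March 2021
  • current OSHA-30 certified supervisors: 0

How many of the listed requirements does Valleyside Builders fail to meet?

1. OSHA safety training 36 days ago vs limit 30 → not met
2. condition 'performs work above three stories' holds; OSHA-30 certified supervisors 0 < 3 → not met
3. condition 'handles asbestos abatement' holds; workers' compensation audit 257 days ago vs limit 270 → met
4. bonding capacity review 564 days ago vs limit 540 → not met
5. condition 'performs public-works projects' does not hold → requirement n/a → met
6. licensed crane operators 1 < 3 → not met
7. scaffold inspection 113 days ago vs limit 180 → met
Not met: 4 of 7

4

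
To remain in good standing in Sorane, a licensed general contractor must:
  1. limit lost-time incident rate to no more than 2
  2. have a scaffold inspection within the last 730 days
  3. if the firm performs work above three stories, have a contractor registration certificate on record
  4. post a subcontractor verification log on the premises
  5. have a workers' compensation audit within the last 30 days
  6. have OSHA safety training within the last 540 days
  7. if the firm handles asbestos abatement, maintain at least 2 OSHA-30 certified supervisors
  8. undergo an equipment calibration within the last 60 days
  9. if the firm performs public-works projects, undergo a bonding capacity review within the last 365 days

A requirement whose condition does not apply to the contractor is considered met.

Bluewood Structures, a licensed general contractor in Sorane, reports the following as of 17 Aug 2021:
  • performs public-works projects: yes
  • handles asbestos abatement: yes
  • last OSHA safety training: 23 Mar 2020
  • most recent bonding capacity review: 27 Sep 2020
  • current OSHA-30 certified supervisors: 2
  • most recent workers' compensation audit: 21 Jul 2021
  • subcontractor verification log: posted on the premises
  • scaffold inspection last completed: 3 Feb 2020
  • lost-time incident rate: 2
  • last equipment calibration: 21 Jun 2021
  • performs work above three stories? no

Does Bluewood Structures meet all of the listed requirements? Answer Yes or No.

1. lost-time incident rate 2 ≤ 2 → met
2. scaffold inspection 561 days ago vs limit 730 → met
3. condition 'performs work above three stories' does not hold → requirement n/a → met
4. subcontractor verification log present → met
5. workers' compensation audit 27 days ago vs limit 30 → met
6. OSHA safety training 512 days ago vs limit 540 → met
7. condition 'handles asbestos abatement' holds; OSHA-30 certified supervisors 2 ≥ 2 → met
8. equipment calibration 57 days ago vs limit 60 → met
9. condition 'performs public-works projects' holds; bonding capacity review 324 days ago vs limit 365 → met
All met.

Yes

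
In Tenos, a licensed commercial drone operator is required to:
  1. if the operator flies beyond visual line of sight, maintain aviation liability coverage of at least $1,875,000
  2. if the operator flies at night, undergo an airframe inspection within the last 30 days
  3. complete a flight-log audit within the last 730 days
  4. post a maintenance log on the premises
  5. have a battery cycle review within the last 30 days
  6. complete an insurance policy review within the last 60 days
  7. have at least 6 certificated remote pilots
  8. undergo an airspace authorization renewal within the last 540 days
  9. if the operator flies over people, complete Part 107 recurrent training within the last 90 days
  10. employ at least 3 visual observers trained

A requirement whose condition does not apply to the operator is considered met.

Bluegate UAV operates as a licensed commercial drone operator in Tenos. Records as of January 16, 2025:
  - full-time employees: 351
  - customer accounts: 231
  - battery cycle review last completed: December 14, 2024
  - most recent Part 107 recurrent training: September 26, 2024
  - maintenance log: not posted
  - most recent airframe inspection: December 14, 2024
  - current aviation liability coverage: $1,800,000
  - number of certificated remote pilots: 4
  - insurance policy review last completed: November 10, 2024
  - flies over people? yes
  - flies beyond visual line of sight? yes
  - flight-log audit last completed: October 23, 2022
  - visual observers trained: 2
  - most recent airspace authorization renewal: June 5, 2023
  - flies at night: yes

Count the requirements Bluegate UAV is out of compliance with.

1. condition 'flies beyond visual line of sight' holds; aviation liability coverage $1,800,000 < $1,875,000 → not met
2. condition 'flies at night' holds; airframe inspection 33 days ago vs limit 30 → not met
3. flight-log audit 816 days ago vs limit 730 → not met
4. maintenance log absent → not met
5. battery cycle review 33 days ago vs limit 30 → not met
6. insurance policy review 67 days ago vs limit 60 → not met
7. certificated remote pilots 4 < 6 → not met
8. airspace authorization renewal 591 days ago vs limit 540 → not met
9. condition 'flies over people' holds; Part 107 recurrent training 112 days ago vs limit 90 → not met
10. visual observers trained 2 < 3 → not met
Not met: 10 of 10

10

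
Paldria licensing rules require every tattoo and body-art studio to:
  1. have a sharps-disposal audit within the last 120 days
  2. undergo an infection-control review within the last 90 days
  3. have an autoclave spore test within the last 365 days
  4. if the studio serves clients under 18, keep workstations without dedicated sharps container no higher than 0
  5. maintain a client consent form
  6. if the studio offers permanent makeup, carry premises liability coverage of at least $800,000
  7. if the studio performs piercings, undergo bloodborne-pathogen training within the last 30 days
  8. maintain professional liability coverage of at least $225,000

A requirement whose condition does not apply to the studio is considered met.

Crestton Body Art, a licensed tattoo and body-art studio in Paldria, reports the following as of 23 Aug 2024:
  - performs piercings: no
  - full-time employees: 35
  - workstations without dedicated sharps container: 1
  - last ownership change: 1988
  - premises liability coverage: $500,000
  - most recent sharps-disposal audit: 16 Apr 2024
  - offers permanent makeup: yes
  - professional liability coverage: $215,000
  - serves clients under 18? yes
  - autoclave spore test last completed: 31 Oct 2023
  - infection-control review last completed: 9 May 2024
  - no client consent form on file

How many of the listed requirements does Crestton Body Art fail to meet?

6

1. sharps-disposal audit 129 days ago vs limit 120 → not met
2. infection-control review 106 days ago vs limit 90 → not met
3. autoclave spore test 297 days ago vs limit 365 → met
4. condition 'serves clients under 18' holds; workstations without dedicated sharps container 1 > 0 → not met
5. client consent form absent → not met
6. condition 'offers permanent makeup' holds; premises liability coverage $500,000 < $800,000 → not met
7. condition 'performs piercings' does not hold → requirement n/a → met
8. professional liability coverage $215,000 < $225,000 → not met
Not met: 6 of 8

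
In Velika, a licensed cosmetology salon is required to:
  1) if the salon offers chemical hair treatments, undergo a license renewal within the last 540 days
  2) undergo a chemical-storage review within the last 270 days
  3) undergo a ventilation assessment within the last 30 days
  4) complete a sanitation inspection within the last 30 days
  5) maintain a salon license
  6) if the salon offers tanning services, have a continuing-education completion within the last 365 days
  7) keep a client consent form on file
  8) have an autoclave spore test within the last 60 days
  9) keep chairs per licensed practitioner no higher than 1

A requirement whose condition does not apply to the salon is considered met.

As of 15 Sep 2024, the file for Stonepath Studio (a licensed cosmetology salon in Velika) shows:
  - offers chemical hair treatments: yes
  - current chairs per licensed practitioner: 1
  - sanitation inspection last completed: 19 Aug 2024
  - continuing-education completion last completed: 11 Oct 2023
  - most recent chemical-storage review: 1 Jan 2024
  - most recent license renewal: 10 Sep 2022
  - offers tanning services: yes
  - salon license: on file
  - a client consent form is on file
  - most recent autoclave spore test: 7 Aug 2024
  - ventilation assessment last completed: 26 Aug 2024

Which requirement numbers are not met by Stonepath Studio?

1

1. condition 'offers chemical hair treatments' holds; license renewal 736 days ago vs limit 540 → not met
2. chemical-storage review 258 days ago vs limit 270 → met
3. ventilation assessment 20 days ago vs limit 30 → met
4. sanitation inspection 27 days ago vs limit 30 → met
5. salon license present → met
6. condition 'offers tanning services' holds; continuing-education completion 340 days ago vs limit 365 → met
7. client consent form present → met
8. autoclave spore test 39 days ago vs limit 60 → met
9. chairs per licensed practitioner 1 ≤ 1 → met
Not met: 1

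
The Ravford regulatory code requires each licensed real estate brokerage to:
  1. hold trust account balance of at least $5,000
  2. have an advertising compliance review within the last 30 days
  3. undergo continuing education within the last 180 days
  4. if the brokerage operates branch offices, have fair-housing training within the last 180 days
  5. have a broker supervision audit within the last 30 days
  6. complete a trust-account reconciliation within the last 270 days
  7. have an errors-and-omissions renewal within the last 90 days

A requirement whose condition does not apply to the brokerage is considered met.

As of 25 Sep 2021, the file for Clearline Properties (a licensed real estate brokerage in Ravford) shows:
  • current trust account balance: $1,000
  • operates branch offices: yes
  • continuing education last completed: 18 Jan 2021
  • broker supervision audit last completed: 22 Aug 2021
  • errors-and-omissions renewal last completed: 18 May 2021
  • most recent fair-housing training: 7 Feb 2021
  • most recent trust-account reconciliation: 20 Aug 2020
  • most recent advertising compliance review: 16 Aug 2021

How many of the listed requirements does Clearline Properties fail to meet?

1. trust account balance $1,000 < $5,000 → not met
2. advertising compliance review 40 days ago vs limit 30 → not met
3. continuing education 250 days ago vs limit 180 → not met
4. condition 'operates branch offices' holds; fair-housing training 230 days ago vs limit 180 → not met
5. broker supervision audit 34 days ago vs limit 30 → not met
6. trust-account reconciliation 401 days ago vs limit 270 → not met
7. errors-and-omissions renewal 130 days ago vs limit 90 → not met
Not met: 7 of 7

7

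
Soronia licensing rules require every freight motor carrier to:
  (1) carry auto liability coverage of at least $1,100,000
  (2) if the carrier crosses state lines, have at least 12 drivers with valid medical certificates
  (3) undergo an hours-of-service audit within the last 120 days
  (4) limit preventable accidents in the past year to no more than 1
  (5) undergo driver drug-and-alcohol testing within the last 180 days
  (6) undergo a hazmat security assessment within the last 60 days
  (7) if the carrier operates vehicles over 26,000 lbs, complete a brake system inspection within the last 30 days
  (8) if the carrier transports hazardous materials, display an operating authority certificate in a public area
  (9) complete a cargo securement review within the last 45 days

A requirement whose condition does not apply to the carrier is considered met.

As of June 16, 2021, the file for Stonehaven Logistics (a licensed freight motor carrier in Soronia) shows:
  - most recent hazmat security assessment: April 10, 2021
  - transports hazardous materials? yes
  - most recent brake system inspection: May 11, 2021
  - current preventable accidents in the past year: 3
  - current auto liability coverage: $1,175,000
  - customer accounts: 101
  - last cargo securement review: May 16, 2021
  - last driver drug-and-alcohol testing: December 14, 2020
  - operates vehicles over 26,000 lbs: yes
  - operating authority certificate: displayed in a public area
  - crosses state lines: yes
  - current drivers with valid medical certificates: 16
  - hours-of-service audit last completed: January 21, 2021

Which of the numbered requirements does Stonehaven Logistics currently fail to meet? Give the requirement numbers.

3, 4, 5, 6, 7

1. auto liability coverage $1,175,000 ≥ $1,100,000 → met
2. condition 'crosses state lines' holds; drivers with valid medical certificates 16 ≥ 12 → met
3. hours-of-service audit 146 days ago vs limit 120 → not met
4. preventable accidents in the past year 3 > 1 → not met
5. driver drug-and-alcohol testing 184 days ago vs limit 180 → not met
6. hazmat security assessment 67 days ago vs limit 60 → not met
7. condition 'operates vehicles over 26,000 lbs' holds; brake system inspection 36 days ago vs limit 30 → not met
8. condition 'transports hazardous materials' holds; operating authority certificate present → met
9. cargo securement review 31 days ago vs limit 45 → met
Not met: 3, 4, 5, 6, 7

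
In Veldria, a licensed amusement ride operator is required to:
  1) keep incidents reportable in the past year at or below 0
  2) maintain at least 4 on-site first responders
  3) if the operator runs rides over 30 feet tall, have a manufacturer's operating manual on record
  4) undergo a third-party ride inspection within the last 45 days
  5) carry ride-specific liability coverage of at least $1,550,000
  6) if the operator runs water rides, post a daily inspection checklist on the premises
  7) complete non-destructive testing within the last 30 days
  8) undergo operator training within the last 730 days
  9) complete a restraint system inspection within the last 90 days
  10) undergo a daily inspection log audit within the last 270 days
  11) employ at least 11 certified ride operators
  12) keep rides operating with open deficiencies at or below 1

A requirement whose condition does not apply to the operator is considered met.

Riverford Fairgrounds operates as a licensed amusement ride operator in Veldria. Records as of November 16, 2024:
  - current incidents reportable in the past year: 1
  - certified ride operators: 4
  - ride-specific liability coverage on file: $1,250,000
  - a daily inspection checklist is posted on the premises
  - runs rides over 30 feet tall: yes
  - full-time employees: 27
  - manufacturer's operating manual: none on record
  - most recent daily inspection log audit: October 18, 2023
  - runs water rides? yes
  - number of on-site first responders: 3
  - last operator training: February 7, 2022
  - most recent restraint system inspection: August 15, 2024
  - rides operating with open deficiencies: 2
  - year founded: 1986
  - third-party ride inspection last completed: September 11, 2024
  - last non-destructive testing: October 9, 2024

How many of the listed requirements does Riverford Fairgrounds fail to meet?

11

1. incidents reportable in the past year 1 > 0 → not met
2. on-site first responders 3 < 4 → not met
3. condition 'runs rides over 30 feet tall' holds; manufacturer's operating manual absent → not met
4. third-party ride inspection 66 days ago vs limit 45 → not met
5. ride-specific liability coverage $1,250,000 < $1,550,000 → not met
6. condition 'runs water rides' holds; daily inspection checklist present → met
7. non-destructive testing 38 days ago vs limit 30 → not met
8. operator training 1013 days ago vs limit 730 → not met
9. restraint system inspection 93 days ago vs limit 90 → not met
10. daily inspection log audit 395 days ago vs limit 270 → not met
11. certified ride operators 4 < 11 → not met
12. rides operating with open deficiencies 2 > 1 → not met
Not met: 11 of 12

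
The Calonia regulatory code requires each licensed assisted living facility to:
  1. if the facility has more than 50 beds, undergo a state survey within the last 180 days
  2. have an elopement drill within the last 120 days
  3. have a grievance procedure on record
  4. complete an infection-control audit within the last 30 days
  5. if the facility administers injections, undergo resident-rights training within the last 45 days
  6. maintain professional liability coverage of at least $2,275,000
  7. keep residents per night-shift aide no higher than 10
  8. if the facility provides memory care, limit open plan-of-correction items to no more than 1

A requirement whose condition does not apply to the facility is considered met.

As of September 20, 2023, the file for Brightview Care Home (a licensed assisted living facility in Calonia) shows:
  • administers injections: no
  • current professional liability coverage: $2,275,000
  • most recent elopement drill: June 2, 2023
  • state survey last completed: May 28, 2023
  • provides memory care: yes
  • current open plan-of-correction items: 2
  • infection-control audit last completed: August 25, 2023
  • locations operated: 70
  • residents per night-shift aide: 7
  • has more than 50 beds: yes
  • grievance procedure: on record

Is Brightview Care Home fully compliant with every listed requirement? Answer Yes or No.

1. condition 'has more than 50 beds' holds; state survey 115 days ago vs limit 180 → met
2. elopement drill 110 days ago vs limit 120 → met
3. grievance procedure present → met
4. infection-control audit 26 days ago vs limit 30 → met
5. condition 'administers injections' does not hold → requirement n/a → met
6. professional liability coverage $2,275,000 ≥ $2,275,000 → met
7. residents per night-shift aide 7 ≤ 10 → met
8. condition 'provides memory care' holds; open plan-of-correction items 2 > 1 → not met
Not met: 8

No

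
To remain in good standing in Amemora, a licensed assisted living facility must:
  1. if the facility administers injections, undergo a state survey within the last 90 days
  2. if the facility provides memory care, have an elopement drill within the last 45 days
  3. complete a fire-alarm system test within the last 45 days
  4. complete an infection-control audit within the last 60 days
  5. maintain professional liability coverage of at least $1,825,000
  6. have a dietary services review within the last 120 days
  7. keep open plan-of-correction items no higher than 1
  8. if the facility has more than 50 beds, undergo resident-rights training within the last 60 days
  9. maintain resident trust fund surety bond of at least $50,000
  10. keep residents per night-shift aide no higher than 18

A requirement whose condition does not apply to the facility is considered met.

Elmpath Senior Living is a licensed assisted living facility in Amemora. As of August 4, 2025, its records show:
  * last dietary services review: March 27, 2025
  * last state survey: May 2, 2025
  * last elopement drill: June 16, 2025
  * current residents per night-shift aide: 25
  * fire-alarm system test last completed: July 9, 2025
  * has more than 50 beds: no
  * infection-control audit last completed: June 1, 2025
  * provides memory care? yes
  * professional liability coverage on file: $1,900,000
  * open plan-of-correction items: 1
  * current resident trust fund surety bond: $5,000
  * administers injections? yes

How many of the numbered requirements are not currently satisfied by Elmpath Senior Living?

1. condition 'administers injections' holds; state survey 94 days ago vs limit 90 → not met
2. condition 'provides memory care' holds; elopement drill 49 days ago vs limit 45 → not met
3. fire-alarm system test 26 days ago vs limit 45 → met
4. infection-control audit 64 days ago vs limit 60 → not met
5. professional liability coverage $1,900,000 ≥ $1,825,000 → met
6. dietary services review 130 days ago vs limit 120 → not met
7. open plan-of-correction items 1 ≤ 1 → met
8. condition 'has more than 50 beds' does not hold → requirement n/a → met
9. resident trust fund surety bond $5,000 < $50,000 → not met
10. residents per night-shift aide 25 > 18 → not met
Not met: 6 of 10

6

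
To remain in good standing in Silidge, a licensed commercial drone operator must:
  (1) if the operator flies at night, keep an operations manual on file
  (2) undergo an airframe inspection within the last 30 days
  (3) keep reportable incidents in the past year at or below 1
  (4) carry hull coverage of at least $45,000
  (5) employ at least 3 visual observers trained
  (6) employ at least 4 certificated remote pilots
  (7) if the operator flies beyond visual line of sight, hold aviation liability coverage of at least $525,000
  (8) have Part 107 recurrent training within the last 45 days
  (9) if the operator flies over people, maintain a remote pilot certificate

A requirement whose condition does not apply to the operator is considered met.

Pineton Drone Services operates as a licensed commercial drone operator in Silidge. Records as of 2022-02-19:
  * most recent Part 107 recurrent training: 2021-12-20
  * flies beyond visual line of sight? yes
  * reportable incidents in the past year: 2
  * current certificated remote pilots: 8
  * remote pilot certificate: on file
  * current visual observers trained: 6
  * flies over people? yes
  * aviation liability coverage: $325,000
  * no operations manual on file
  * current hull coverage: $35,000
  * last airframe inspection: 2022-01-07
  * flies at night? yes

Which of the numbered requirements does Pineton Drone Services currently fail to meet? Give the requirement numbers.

1, 2, 3, 4, 7, 8

1. condition 'flies at night' holds; operations manual absent → not met
2. airframe inspection 43 days ago vs limit 30 → not met
3. reportable incidents in the past year 2 > 1 → not met
4. hull coverage $35,000 < $45,000 → not met
5. visual observers trained 6 ≥ 3 → met
6. certificated remote pilots 8 ≥ 4 → met
7. condition 'flies beyond visual line of sight' holds; aviation liability coverage $325,000 < $525,000 → not met
8. Part 107 recurrent training 61 days ago vs limit 45 → not met
9. condition 'flies over people' holds; remote pilot certificate present → met
Not met: 1, 2, 3, 4, 7, 8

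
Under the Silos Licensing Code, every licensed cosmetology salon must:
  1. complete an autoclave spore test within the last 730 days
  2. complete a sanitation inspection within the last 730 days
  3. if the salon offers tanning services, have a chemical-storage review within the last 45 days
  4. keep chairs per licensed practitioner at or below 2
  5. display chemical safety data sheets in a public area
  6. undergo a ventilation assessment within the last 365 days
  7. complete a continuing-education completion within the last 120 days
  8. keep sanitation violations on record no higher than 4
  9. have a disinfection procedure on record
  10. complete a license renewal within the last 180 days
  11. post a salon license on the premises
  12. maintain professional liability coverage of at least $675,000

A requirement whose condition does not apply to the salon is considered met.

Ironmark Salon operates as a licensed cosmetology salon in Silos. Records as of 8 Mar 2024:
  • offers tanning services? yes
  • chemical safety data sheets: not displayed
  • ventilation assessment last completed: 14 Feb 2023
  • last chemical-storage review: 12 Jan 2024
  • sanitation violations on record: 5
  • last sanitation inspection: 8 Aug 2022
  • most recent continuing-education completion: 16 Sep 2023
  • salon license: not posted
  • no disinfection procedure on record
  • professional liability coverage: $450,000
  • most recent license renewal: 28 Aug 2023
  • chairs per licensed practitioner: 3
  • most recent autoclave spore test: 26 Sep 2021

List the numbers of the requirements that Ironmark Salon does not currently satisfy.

1. autoclave spore test 894 days ago vs limit 730 → not met
2. sanitation inspection 578 days ago vs limit 730 → met
3. condition 'offers tanning services' holds; chemical-storage review 56 days ago vs limit 45 → not met
4. chairs per licensed practitioner 3 > 2 → not met
5. chemical safety data sheets absent → not met
6. ventilation assessment 388 days ago vs limit 365 → not met
7. continuing-education completion 174 days ago vs limit 120 → not met
8. sanitation violations on record 5 > 4 → not met
9. disinfection procedure absent → not met
10. license renewal 193 days ago vs limit 180 → not met
11. salon license absent → not met
12. professional liability coverage $450,000 < $675,000 → not met
Not met: 1, 3, 4, 5, 6, 7, 8, 9, 10, 11, 12

1, 3, 4, 5, 6, 7, 8, 9, 10, 11, 12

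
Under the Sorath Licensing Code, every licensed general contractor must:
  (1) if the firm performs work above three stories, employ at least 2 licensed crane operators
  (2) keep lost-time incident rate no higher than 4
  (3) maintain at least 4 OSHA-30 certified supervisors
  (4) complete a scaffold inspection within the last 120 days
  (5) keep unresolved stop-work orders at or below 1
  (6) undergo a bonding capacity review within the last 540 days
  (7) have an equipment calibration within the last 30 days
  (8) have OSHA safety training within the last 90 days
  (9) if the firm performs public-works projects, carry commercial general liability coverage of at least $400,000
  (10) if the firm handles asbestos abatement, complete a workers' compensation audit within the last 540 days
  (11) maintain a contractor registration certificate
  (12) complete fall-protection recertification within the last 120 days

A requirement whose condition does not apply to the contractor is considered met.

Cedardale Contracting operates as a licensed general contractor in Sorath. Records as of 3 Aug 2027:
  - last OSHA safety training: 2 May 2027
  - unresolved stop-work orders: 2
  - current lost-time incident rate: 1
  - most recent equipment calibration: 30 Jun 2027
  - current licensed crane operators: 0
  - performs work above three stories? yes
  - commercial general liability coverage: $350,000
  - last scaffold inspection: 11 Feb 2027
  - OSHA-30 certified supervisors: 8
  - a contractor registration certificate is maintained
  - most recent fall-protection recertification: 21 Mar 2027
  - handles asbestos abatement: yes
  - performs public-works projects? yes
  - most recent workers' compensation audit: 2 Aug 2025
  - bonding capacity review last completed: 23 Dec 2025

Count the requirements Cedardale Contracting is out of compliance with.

1. condition 'performs work above three stories' holds; licensed crane operators 0 < 2 → not met
2. lost-time incident rate 1 ≤ 4 → met
3. OSHA-30 certified supervisors 8 ≥ 4 → met
4. scaffold inspection 173 days ago vs limit 120 → not met
5. unresolved stop-work orders 2 > 1 → not met
6. bonding capacity review 588 days ago vs limit 540 → not met
7. equipment calibration 34 days ago vs limit 30 → not met
8. OSHA safety training 93 days ago vs limit 90 → not met
9. condition 'performs public-works projects' holds; commercial general liability coverage $350,000 < $400,000 → not met
10. condition 'handles asbestos abatement' holds; workers' compensation audit 731 days ago vs limit 540 → not met
11. contractor registration certificate present → met
12. fall-protection recertification 135 days ago vs limit 120 → not met
Not met: 9 of 12

9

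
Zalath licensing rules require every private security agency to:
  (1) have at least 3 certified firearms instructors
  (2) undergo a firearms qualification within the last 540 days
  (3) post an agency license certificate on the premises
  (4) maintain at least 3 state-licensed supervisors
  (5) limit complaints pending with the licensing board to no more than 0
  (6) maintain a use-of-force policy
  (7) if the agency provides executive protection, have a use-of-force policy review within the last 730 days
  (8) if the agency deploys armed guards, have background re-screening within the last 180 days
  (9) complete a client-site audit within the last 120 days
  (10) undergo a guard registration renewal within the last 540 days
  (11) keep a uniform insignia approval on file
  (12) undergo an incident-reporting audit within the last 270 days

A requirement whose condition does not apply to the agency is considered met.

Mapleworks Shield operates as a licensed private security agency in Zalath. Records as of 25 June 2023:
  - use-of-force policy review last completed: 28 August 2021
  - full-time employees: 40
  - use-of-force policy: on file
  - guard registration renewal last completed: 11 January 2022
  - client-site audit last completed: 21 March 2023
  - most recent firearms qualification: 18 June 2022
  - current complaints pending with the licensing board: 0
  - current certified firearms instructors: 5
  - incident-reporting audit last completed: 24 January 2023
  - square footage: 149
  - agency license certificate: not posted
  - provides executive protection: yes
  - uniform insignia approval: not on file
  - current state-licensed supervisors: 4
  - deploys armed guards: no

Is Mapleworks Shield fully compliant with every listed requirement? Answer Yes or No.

No

1. certified firearms instructors 5 ≥ 3 → met
2. firearms qualification 372 days ago vs limit 540 → met
3. agency license certificate absent → not met
4. state-licensed supervisors 4 ≥ 3 → met
5. complaints pending with the licensing board 0 ≤ 0 → met
6. use-of-force policy present → met
7. condition 'provides executive protection' holds; use-of-force policy review 666 days ago vs limit 730 → met
8. condition 'deploys armed guards' does not hold → requirement n/a → met
9. client-site audit 96 days ago vs limit 120 → met
10. guard registration renewal 530 days ago vs limit 540 → met
11. uniform insignia approval absent → not met
12. incident-reporting audit 152 days ago vs limit 270 → met
Not met: 3, 11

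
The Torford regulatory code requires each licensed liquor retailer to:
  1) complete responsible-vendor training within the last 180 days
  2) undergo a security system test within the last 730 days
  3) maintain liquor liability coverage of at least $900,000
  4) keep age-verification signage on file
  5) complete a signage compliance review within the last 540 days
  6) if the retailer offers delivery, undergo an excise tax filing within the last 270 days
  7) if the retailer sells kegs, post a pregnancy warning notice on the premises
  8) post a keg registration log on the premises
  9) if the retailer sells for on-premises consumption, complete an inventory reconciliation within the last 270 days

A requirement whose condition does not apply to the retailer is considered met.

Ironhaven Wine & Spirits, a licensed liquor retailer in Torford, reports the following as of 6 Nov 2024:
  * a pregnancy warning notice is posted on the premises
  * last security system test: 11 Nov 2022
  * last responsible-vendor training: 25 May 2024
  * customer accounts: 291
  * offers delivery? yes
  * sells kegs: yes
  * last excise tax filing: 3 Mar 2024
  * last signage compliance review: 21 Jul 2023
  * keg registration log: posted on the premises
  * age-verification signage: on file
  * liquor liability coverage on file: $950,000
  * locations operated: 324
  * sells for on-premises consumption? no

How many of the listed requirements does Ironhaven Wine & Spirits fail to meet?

1. responsible-vendor training 165 days ago vs limit 180 → met
2. security system test 726 days ago vs limit 730 → met
3. liquor liability coverage $950,000 ≥ $900,000 → met
4. age-verification signage present → met
5. signage compliance review 474 days ago vs limit 540 → met
6. condition 'offers delivery' holds; excise tax filing 248 days ago vs limit 270 → met
7. condition 'sells kegs' holds; pregnancy warning notice present → met
8. keg registration log present → met
9. condition 'sells for on-premises consumption' does not hold → requirement n/a → met
Not met: 0 of 9

0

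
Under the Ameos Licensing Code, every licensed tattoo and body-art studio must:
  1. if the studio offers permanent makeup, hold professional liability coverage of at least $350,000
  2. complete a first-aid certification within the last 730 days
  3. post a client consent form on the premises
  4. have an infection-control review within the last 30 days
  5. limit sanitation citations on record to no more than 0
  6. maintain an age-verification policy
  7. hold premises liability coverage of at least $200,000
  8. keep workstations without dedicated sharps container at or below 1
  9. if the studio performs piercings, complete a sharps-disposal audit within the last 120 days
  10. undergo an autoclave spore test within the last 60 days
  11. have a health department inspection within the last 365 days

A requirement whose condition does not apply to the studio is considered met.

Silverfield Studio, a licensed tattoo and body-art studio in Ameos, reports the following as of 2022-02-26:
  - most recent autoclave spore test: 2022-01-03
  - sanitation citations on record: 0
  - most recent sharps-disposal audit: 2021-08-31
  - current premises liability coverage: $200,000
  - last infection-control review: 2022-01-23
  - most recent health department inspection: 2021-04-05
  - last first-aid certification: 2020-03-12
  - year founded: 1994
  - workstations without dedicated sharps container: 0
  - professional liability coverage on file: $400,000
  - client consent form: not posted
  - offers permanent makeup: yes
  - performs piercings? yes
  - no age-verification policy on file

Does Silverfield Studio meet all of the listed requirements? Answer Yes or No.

1. condition 'offers permanent makeup' holds; professional liability coverage $400,000 ≥ $350,000 → met
2. first-aid certification 716 days ago vs limit 730 → met
3. client consent form absent → not met
4. infection-control review 34 days ago vs limit 30 → not met
5. sanitation citations on record 0 ≤ 0 → met
6. age-verification policy absent → not met
7. premises liability coverage $200,000 ≥ $200,000 → met
8. workstations without dedicated sharps container 0 ≤ 1 → met
9. condition 'performs piercings' holds; sharps-disposal audit 179 days ago vs limit 120 → not met
10. autoclave spore test 54 days ago vs limit 60 → met
11. health department inspection 327 days ago vs limit 365 → met
Not met: 3, 4, 6, 9

No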